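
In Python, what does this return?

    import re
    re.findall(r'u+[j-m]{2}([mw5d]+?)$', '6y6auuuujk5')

Pattern: one or more of the literal 'u', then exactly 2 of a character in [j-m]; then one or more of one of [mw5d] (lazy) (captured); then anchored at the end.
Walking the string: at [4:11] match 'uuuujk5', group 1 = '5'.
One capturing group, so `findall` returns just the captured substring from the one match — 1 in all.

['5']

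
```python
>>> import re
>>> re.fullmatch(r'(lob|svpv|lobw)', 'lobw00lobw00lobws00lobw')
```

`re.fullmatch` requires the pattern to consume the entire string.
Here there's no way to consume every character, so the call returns None.

None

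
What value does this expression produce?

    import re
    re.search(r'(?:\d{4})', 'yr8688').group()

'8688'

This matches exactly 4 of a digit (non-capturing group).
`search` walks the string left to right and returns the first match it finds.
The match spans [2:6] → '8688'.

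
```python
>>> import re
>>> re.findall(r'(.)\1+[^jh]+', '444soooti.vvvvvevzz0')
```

['4']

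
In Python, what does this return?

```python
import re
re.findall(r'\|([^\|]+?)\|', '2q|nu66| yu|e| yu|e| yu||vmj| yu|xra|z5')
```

With a single group, `findall` returns only what that group captured — 5 items.

['nu66', 'e', 'e', 'vmj', 'xra']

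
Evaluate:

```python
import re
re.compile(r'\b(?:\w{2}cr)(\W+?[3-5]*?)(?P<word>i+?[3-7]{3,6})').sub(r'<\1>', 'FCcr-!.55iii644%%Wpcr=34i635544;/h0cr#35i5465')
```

'<-!.55>%%<=34>;/<#35>'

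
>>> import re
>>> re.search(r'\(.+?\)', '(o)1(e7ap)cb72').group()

'(o)'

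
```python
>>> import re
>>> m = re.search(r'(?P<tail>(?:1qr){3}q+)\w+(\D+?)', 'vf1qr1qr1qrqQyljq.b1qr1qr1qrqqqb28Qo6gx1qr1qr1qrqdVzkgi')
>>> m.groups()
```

('1qr1qr1qrq', '.')

The pattern matches the literal '1qr' repeated 3 times, then one or more of the literal 'q' (captured as 'tail'); then one or more of a word character; then one or more of a non-digit (lazy) (captured).
The `?` after the quantifier makes it lazy — it takes as little as possible before letting the rest of the pattern try.
`re.search` scans for the first position where the pattern succeeds.
The match spans [2:18] → '1qr1qr1qrqQyljq.'.
Captured: group 1 = '1qr1qr1qrq', group 2 = '.'.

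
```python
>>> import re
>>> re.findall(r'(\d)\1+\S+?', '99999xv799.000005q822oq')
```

['9', '9', '0', '2']

A backreference is literal: `\1` must see the identical characters the first group matched.
One capturing group, so `findall` returns just the captured substring from each match — 4 in all.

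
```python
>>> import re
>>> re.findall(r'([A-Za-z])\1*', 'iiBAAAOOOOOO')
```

['i', 'B', 'A', 'O']

After group 1 captures some text, `\1` only succeeds where that same text appears again.
Scanning left to right: at [0:2] match 'ii', group 1 = 'i'; at [2:3] match 'B', group 1 = 'B'; at [3:6] match 'AAA', group 1 = 'A'; at [6:12] match 'OOOOOO', group 1 = 'O'.
Because there's exactly one group, `findall` drops the full match and keeps group 1 from each hit.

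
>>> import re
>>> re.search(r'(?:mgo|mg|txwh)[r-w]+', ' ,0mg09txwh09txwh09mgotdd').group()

'mgot'

The match spans [19:23] → 'mgot'.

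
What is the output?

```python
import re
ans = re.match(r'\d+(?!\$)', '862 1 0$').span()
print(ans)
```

(0, 3)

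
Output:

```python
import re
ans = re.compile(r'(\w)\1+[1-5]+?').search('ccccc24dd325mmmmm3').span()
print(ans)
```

After group 1 captures some text, `\1` only succeeds where that same text appears again.
The match spans [0:6] → 'ccccc2'.

(0, 6)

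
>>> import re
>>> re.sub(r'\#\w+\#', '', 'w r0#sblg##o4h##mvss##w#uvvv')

'w r0uvvv'

Every occurrence is swapped for ''.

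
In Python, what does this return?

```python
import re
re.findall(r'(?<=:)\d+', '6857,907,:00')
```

['00']

The lookaround is zero-width — it requires the adjacent text to match without consuming it, so the asserted text isn't part of the match.
No capturing groups, so `findall` returns the 1 full match string.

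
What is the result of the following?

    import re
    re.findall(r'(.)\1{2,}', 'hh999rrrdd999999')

The backreference `\1` re-matches whatever the first group consumed, character for character.
Matches: at [2:5] match '999', group 1 = '9'; at [5:8] match 'rrr', group 1 = 'r'; at [10:16] match '999999', group 1 = '9'.
Because there's exactly one group, `findall` drops the full match and keeps group 1 from each hit.

['9', 'r', '9']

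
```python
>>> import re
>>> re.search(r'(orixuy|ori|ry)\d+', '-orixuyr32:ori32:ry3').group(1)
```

`search` walks the string left to right and returns the first match it finds.
The match spans [11:16] → 'ori32'.
Captured: group 1 = 'ori'.

'ori'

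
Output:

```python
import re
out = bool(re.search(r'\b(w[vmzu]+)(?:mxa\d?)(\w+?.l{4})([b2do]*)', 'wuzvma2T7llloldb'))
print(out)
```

Pattern: a word boundary (`\b`, zero-width); then the literal 'w', then one or more of one of [vmzu] (captured); then the literal 'mxa', then optionally a digit (non-capturing group); then one or more of a word character (lazy), then any character, then exactly 4 of the literal 'l' (captured); then zero or more of one of [b2do] (captured).
`search` walks the string left to right and returns the first match it finds.
Here the pattern never matches, so the call returns None, and `bool(None)` is False.

False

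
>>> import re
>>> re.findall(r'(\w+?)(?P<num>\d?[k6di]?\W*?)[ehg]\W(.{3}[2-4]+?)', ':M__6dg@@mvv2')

The pattern matches one or more of a word character (lazy) (captured); then optionally a digit, then optionally one of [k6di], then zero or more of a non-word character (lazy) (captured as 'num'); then one of [ehg], then a non-word character; then exactly 3 of any character, then one or more of a character in [2-4] (lazy) (captured).
`findall` packs the 3 group values into a tuple for every match.
Nothing in the string satisfies the pattern, so the list is empty.

[]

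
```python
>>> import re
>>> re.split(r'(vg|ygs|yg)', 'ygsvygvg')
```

Branches in `(...|...)` are attempted left-to-right; the first branch that allows the whole pattern to succeed is taken.
`re.split` interleaves the captured-group text with the surrounding fragments.

['', 'ygs', 'v', 'yg', '', 'vg', '']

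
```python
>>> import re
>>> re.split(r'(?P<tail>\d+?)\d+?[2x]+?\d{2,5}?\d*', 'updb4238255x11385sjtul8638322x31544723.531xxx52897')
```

['updb', '4', 'x11385sjtul', '8', '.', '5', '']

A `+?`/`*?`/`{m,n}?` starts at its minimum and grows only as far as needed for what follows to match.
`re.split` interleaves the captured-group text with the surrounding fragments.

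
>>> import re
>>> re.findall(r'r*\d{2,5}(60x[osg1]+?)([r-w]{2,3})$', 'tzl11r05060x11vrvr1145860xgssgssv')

[('60xgssg', 'ssv')]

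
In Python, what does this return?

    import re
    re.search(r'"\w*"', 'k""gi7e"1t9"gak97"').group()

'""'

The match spans [1:3] → '""'.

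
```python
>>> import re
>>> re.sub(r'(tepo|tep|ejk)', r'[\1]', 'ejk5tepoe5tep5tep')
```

Alternation tries branches left to right and keeps the first one that lets the overall match succeed at that position.
Matches: at [0:3] → 'ejk'; at [4:8] → 'tepo'; at [10:13] → 'tep'; at [14:17] → 'tep'.
The replacement refers to a captured group, so each match is rewritten using its own captured text.

'[ejk]5[tepo]e5[tep]5[tep]'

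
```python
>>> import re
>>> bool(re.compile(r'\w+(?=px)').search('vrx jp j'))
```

False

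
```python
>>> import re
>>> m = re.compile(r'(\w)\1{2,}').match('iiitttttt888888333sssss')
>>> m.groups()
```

`\1` is not a pattern — it's the concrete string captured by group 1, re-applied verbatim.
`re.match` only tries the pattern at the start of the string.
The match spans [0:3] → 'iii'.
Captured: group 1 = 'i'.

('i',)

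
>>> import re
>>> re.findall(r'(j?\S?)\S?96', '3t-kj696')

['j6']

This matches optionally the literal 'j', then optionally a non-whitespace character (captured); then optionally a non-whitespace character, then the literal '96'.
Matches: at [4:8] match 'j696', group 1 = 'j6'.
With a single group, `findall` returns only what that group captured — 1 item.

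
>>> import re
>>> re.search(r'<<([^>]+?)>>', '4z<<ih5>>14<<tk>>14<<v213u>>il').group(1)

The match spans [2:9] → '<<ih5>>'.
Captured: group 1 = 'ih5'.

'ih5'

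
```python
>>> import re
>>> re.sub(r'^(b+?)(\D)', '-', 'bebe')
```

The pattern matches anchored at the start of the string; then one or more of a literal 'b' (lazy) (captured); then a non-digit (captured).
Matches: at [0:2] → 'be'.
Every occurrence is swapped for '-'.

'-be'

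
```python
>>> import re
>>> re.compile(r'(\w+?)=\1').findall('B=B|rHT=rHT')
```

['B', 'rHT']

`\1` has to match the exact text group 1 already captured.
Because there's exactly one group, `findall` drops the full match and keeps group 1 from each hit.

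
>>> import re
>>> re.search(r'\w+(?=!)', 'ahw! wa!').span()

(0, 3)

The positive lookaround only admits positions where the adjacent text matches; those characters stay outside the span.
`re.search` tries every starting position until one works.
The match spans [0:3] → 'ahw'.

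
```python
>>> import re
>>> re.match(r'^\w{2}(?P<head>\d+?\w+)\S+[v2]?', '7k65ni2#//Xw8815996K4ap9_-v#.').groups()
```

('65ni2',)

The pattern matches anchored at the start of the string; then exactly 2 of a word character; then one or more of a digit (lazy), then one or more of a word character (captured as 'head'); then one or more of a non-whitespace character, then optionally one of [v2].
`re.match` won't scan ahead — the pattern has to work from the very first character.
The match spans [0:29] → '7k65ni2#//Xw8815996K4ap9_-v#.'.
Captured: group 1 = '65ni2'.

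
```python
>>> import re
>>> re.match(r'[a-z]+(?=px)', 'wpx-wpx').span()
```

(0, 1)

`re.match` only tries the pattern at the start of the string.
The match spans [0:1] → 'w'.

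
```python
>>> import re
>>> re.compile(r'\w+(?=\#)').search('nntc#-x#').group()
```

'nntc'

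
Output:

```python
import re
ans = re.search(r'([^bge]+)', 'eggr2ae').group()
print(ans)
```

r2a

The match spans [3:6] → 'r2a'.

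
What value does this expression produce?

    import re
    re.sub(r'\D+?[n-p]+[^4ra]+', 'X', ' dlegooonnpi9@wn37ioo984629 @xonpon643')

'X4629X43'

The pattern matches one or more of a non-digit (lazy); then one or more of a character in [n-p]; then one or more of any character except [4ra].
Matches: at [0:23] → ' dlegooonnpi9@wn37ioo98'; at [27:36] → ' @xonpon6'.
`sub` substitutes 'X' at each match site.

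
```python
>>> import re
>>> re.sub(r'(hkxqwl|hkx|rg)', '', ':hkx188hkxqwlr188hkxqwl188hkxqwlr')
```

':188r188188r'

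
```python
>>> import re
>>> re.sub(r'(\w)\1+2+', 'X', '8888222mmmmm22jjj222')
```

After group 1 captures some text, `\1` only succeeds where that same text appears again.
Matches: at [0:7] → '8888222'; at [7:14] → 'mmmmm22'; at [14:20] → 'jjj222'.
`sub` substitutes 'X' at each match site.

'XXX'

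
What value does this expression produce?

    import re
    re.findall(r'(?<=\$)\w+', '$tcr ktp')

Because the assertion is zero-width, the text it checks is not consumed and won't appear in the result.
Matches: at [1:4] → 'tcr'.
`findall` yields the raw match text (1 of them) because the pattern has no groups.

['tcr']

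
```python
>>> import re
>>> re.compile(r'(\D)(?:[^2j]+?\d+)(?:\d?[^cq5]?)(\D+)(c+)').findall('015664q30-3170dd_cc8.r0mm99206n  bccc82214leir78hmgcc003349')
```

[('q', 'd_c', 'c'), ('.', '  bcc', 'c'), ('l', 'mgc', 'c')]

Pattern: a non-digit (captured); then one or more of any character except [2j] (lazy), then one or more of a digit (non-capturing group); then optionally a digit, then optionally any character except [cq5] (non-capturing group); then one or more of a non-digit (captured); then one or more of a literal 'c' (captured).
Matches: at [6:19] match 'q30-3170dd_cc', groups = ('q', 'd_c', 'c'); at [20:37] match '.r0mm99206n  bccc', groups = ('.', '  bcc', 'c'); at [42:53] match 'leir78hmgcc', groups = ('l', 'mgc', 'c').
`findall` packs the 3 group values into a tuple for every match.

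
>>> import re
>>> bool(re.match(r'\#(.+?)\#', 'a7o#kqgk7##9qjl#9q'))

False

`re.match` only tries the pattern at the start of the string.
Here the pattern fails at index 0, so the call returns None, and `bool(None)` is False.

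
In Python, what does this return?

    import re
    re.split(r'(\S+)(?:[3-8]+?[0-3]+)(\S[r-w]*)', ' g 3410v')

The pattern matches one or more of a non-whitespace character (captured); then one or more of a character in [3-8] (lazy), then one or more of a character in [0-3] (non-capturing group); then a non-whitespace character, then zero or more of a character in [r-w] (captured).
Matches to split on: at [3:8] → '3410v'.
`re.split` interleaves the captured-group text with the surrounding fragments.

[' g ', '3', 'v', '']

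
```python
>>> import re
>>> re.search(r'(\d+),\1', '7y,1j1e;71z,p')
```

`\1` is not a pattern — it's the concrete string captured by group 1, re-applied verbatim.
`re.search` tries every starting position until one works.
Here no position works, so the call returns None.

None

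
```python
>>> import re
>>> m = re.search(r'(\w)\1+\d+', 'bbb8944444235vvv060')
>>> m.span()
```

(0, 13)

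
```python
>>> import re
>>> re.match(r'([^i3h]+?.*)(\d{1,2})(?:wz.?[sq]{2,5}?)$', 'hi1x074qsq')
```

This matches one or more of any character except [i3h] (lazy), then zero or more of any character (captured); then 1 to 2 of a digit (captured); then the literal 'wz', then optionally any character, then 2 to 5 of one of [sq] (lazy) (non-capturing group); then anchored at the end.
With `match`, the pattern is implicitly anchored at the beginning.
Here position 0 doesn't satisfy it, so the call returns None.

None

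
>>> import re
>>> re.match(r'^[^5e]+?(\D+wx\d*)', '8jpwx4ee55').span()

(0, 6)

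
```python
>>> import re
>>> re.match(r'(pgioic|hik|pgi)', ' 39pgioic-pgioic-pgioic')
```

`re.match` only tries the pattern at the start of the string.
Here the pattern fails at index 0, so the call returns None.

None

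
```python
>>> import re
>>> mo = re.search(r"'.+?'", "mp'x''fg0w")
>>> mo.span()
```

(2, 5)

`search` walks the string left to right and returns the first match it finds.
The match spans [2:5] → "'x'".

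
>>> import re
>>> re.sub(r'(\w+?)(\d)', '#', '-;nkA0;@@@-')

The pattern matches one or more of a word character (lazy) (captured); then a digit (captured).
Matches: at [2:6] → 'nkA0'.
Every occurrence is swapped for '#'.

'-;#;@@@-'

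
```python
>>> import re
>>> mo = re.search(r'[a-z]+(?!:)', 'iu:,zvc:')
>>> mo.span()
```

(0, 1)

`(?!…)`/`(?<!…)` only lets a position through if the neighbouring text does NOT match; no characters are consumed.
`re.search` tries every starting position until one works.
The match spans [0:1] → 'i'.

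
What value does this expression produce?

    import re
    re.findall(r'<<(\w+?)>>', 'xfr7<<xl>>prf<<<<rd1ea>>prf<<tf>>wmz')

['xl', 'rd1ea', 'tf']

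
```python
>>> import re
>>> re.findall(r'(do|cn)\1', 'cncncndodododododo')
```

['cn', 'do', 'do', 'do']

The backreference `\1` re-matches whatever the first group consumed, character for character.
Scanning left to right: at [0:4] match 'cncn', group 1 = 'cn'; at [6:10] match 'dodo', group 1 = 'do'; at [10:14] match 'dodo', group 1 = 'do'; at [14:18] match 'dodo', group 1 = 'do'.
One capturing group, so `findall` returns just the captured substring from each match — 4 in all.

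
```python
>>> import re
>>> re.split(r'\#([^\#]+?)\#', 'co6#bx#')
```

['co6', 'bx', '']

Matches to split on: at [3:7] → '#bx#'.
`re.split` interleaves the captured-group text with the surrounding fragments.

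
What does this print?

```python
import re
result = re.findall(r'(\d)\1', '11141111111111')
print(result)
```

['1', '1', '1', '1', '1', '1']

The backreference `\1` re-matches whatever the first group consumed, character for character.
With a single group, `findall` returns only what that group captured — 6 items.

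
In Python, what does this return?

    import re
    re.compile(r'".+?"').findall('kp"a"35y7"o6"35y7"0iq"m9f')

['"a"', '"o6"', '"0iq"']

Lazy quantifiers expand one character at a time until the remainder of the pattern can match.
Matches: at [2:5] → '"a"'; at [9:13] → '"o6"'; at [17:22] → '"0iq"'.
`findall` yields the raw match text (3 of them) because the pattern has no groups.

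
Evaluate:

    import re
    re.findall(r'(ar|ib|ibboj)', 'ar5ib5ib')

`findall` collects group 1 from each match (3 total).

['ar', 'ib', 'ib']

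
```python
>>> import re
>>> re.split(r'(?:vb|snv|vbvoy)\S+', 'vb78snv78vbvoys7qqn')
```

['', '']

Each match becomes a cut point; 2 segments remain.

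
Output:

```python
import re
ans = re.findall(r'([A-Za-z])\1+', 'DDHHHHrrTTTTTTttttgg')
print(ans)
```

['D', 'H', 'r', 'T', 't', 'g']

A backreference is literal: `\1` must see the identical characters the first group matched.
With a single group, `findall` returns only what that group captured — 6 items.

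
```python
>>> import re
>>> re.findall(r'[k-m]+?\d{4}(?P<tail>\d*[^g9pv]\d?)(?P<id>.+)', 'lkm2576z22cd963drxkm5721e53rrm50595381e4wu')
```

[('z2', '2cd963drxkm5721e53rrm50595381e4wu')]

Multiple groups make `findall` return tuples — one 2-tuple for the one match.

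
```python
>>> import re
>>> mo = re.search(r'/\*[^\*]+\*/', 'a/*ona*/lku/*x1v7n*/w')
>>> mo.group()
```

`search` walks the string left to right and returns the first match it finds.
The match spans [1:8] → '/*ona*/'.

'/*ona*/'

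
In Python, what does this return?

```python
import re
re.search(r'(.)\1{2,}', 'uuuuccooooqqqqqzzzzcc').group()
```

'uuuu'

`\1` is not a pattern — it's the concrete string captured by group 1, re-applied verbatim.
Unlike `match`, `search` isn't anchored — it looks for the pattern anywhere in the string.
The match spans [0:4] → 'uuuu'.
Captured: group 1 = 'u'.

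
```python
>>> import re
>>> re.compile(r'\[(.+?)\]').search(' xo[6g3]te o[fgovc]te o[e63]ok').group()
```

'[6g3]'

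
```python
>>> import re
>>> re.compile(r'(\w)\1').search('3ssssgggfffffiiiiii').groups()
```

('s',)

The match spans [1:3] → 'ss'.
Captured: group 1 = 's'.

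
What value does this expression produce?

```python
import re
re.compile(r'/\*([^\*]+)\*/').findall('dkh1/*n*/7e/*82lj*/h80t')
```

['n', '82lj']

With a single group, `findall` returns only what that group captured — 2 items.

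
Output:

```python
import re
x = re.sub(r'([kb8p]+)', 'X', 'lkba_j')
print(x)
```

lXa_j

This matches one or more of one of [kb8p] (captured).
Matches: at [1:3] → 'kb'.
`sub` substitutes 'X' at each match site.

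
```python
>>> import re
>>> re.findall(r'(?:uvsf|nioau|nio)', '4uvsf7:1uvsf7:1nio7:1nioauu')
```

['uvsf', 'uvsf', 'nio', 'nioau']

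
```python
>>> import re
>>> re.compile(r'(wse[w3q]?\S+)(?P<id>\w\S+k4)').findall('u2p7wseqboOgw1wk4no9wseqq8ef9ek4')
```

[('wseqboOgw1wk4no9wseqq8ef', '9ek4')]

This matches the literal 'wse', then optionally one of [w3q], then one or more of a non-whitespace character (captured); then a word character, then one or more of a non-whitespace character, then the literal 'k4' (captured as 'id').
Walking the string: at [4:32] match 'wseqboOgw1wk4no9wseqq8ef9ek4', groups = ('wseqboOgw1wk4no9wseqq8ef', '9ek4').
2 groups means the one result is a tuple of 2 captured strings — 1 here.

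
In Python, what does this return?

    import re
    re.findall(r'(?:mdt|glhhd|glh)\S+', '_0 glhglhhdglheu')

['glhglhhdglheu']

Scanning left to right: at [3:16] → 'glhglhhdglheu'.
`findall` yields the raw match text (1 of them) because the pattern has no groups.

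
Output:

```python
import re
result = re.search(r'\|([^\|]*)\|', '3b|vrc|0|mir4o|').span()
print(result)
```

(2, 7)

The match spans [2:7] → '|vrc|'.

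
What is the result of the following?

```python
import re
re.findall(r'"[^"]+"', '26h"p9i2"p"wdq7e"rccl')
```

Matches: at [3:9] → '"p9i2"'; at [10:17] → '"wdq7e"'.
No capturing groups, so `findall` returns the 2 full match strings.

['"p9i2"', '"wdq7e"']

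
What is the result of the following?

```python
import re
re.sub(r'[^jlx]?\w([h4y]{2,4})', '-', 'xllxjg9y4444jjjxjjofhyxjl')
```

Pattern: optionally any character except [jlx], then a word character; then 2 to 4 of one of [h4y] (captured).
Matches: at [5:11] → 'g9y444'; at [18:22] → 'ofhy'.
Each match is replaced by '-'.

'xllxj-4jjjxjj-xjl'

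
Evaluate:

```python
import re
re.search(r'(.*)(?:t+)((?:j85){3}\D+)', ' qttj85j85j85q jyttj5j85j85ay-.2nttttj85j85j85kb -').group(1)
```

Pattern: zero or more of any character (captured); then one or more of a literal 't' (non-capturing group); then the literal 'j85' repeated 3 times, then one or more of a non-digit (captured).
Unlike `match`, `search` isn't anchored — it looks for the pattern anywhere in the string.
The match spans [0:50] → ' qttj85j85j85q jyttj5j85j85ay-.2nttttj85j85j85kb -'.
Captured: group 1 = ' qttj85j85j85q jyttj5j85j85ay-.2nttt', group 2 = 'j85j85j85kb -'.

' qttj85j85j85q jyttj5j85j85ay-.2nttt'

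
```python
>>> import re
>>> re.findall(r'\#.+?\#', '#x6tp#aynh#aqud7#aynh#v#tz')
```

A non-greedy quantifier consumes as few characters as it can — just enough that the remainder of the pattern still matches from where it stops; whatever follows it matches normally.
With no groups in the pattern, `findall` gives back each whole match — 3 here.

['#x6tp#', '#aqud7#', '#v#']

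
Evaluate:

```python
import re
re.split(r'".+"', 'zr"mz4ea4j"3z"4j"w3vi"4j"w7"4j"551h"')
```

['zr', '']

`split` removes every match and returns the 2 fragments in between.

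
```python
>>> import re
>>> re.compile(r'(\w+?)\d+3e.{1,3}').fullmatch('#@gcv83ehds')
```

None

`fullmatch` succeeds only if the pattern covers the string from start to end.
Here there's no way to consume every character, so the call returns None.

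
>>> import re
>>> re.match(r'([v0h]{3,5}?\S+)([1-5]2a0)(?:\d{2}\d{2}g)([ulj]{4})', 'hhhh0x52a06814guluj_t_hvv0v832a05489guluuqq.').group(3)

'uluu'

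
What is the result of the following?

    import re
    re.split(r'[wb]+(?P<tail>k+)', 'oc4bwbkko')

The pattern matches one or more of one of [wb]; then one or more of a literal 'k' (captured as 'tail').
Matches to split on: at [3:8] → 'bwbkk'.
`re.split` interleaves the captured-group text with the surrounding fragments.

['oc4', 'kk', 'o']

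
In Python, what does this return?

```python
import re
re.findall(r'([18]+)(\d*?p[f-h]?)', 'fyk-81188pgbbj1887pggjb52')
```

[('81188', 'pg'), ('188', '7pg')]

This matches one or more of one of [18] (captured); then zero or more of a digit (lazy), then the literal 'p', then optionally a character in [f-h] (captured).
Walking the string: at [4:11] match '81188pg', groups = ('81188', 'pg'); at [14:20] match '1887pg', groups = ('188', '7pg').
Multiple groups make `findall` return tuples — one 2-tuple for each match.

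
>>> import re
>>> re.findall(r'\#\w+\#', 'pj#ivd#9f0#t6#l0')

Scanning left to right: at [2:7] → '#ivd#'; at [10:14] → '#t6#'.
Since nothing is captured, `findall` lists the 2 matched substrings directly.

['#ivd#', '#t6#']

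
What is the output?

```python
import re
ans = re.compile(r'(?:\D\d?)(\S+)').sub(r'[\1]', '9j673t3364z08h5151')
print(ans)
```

9[73t3364z08h5151]

The replacement refers to a captured group, so each match is rewritten using its own captured text.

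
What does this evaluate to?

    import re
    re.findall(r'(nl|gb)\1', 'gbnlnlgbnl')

['nl']

A backreference is literal: `\1` must see the identical characters the first group matched.
Scanning left to right: at [2:6] match 'nlnl', group 1 = 'nl'.
`findall` collects group 1 from the one match (1 total).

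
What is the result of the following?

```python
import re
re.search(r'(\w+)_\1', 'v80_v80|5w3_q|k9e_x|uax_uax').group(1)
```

`\1` has to match the exact text group 1 already captured.
`re.search` scans for the first position where the pattern succeeds.
The match spans [0:7] → 'v80_v80'.
Captured: group 1 = 'v80'.

'v80'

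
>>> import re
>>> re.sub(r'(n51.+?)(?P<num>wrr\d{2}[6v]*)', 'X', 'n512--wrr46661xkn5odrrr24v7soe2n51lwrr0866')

'X1xkn5odrrr24v7soe2X'

Lazy quantifiers expand one character at a time until the remainder of the pattern can match.
Each match is replaced by 'X'.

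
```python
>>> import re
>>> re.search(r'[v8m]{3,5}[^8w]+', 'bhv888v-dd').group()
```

The pattern matches 3 to 5 of one of [v8m]; then one or more of any character except [8w].
Unlike `match`, `search` isn't anchored — it looks for the pattern anywhere in the string.
The match spans [2:10] → 'v888v-dd'.

'v888v-dd'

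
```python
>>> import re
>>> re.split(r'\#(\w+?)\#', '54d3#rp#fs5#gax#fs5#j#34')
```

['54d3', 'rp', 'fs5', 'gax', 'fs5', 'j', '34']

The group in the pattern means `split` returns the separators' captures alongside the pieces.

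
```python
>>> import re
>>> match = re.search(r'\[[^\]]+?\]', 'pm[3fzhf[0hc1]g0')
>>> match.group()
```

'[3fzhf[0hc1]'

`search` walks the string left to right and returns the first match it finds.
The match spans [2:14] → '[3fzhf[0hc1]'.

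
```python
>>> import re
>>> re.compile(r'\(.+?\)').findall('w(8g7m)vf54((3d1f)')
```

A non-greedy quantifier consumes as few characters as it can — just enough that the remainder of the pattern still matches from where it stops; whatever follows it matches normally.
Walking the string: at [1:7] → '(8g7m)'; at [11:18] → '((3d1f)'.
No capturing groups, so `findall` returns the 2 full match strings.

['(8g7m)', '((3d1f)']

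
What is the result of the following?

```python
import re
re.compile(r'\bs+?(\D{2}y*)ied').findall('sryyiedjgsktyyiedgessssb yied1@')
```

This matches a word boundary (`\b`, zero-width); then one or more of a literal 's' (lazy); then exactly 2 of a non-digit, then zero or more of a literal 'y' (captured); then a literal 'i', then the literal 'ed'.
Scanning left to right: at [0:7] match 'sryyied', group 1 = 'ryy'.
With a single group, `findall` returns only what that group captured — 1 item.

['ryy']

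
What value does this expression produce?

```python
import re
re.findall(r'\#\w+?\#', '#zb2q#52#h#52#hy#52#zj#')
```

['#zb2q#', '#h#', '#hy#', '#zj#']

Matches: at [0:6] → '#zb2q#'; at [8:11] → '#h#'; at [13:17] → '#hy#'; at [19:23] → '#zj#'.
No capturing groups, so `findall` returns the 4 full match strings.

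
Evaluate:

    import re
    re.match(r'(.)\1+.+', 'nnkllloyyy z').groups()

('n',)

`\1` has to match the exact text group 1 already captured.
`re.match` only tries the pattern at the start of the string.
The match spans [0:12] → 'nnkllloyyy z'.
Captured: group 1 = 'n'.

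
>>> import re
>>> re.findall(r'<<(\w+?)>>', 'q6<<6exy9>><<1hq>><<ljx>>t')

['6exy9', '1hq', 'ljx']

Matches: at [2:11] match '<<6exy9>>', group 1 = '6exy9'; at [11:18] match '<<1hq>>', group 1 = '1hq'; at [18:25] match '<<ljx>>', group 1 = 'ljx'.
With a single group, `findall` returns only what that group captured — 3 items.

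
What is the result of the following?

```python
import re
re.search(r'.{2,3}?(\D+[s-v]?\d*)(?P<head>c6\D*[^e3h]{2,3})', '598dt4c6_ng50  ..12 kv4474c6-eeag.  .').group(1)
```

The pattern matches 2 to 3 of any character (lazy); then one or more of a non-digit, then optionally a character in [s-v], then zero or more of a digit (captured); then the literal 'c6', then zero or more of a non-digit, then 2 to 3 of any character except [e3h] (captured as 'head').
`re.search` scans for the first position where the pattern succeeds.
The match spans [0:14] → '598dt4c6_ng50 '.
Captured: group 1 = 'dt4', group 2 = 'c6_ng50 '.

'dt4'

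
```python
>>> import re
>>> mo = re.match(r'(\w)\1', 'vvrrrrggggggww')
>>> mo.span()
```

(0, 2)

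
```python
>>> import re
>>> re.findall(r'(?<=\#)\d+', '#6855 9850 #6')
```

The positive lookaround only admits positions where the adjacent text matches; those characters stay outside the span.
With no groups in the pattern, `findall` gives back each whole match — 2 here.

['6855', '6']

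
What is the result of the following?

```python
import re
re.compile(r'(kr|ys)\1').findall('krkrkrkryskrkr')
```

['kr', 'kr', 'kr']

The backreference `\1` re-matches whatever the first group consumed, character for character.
With a single group, `findall` returns only what that group captured — 3 items.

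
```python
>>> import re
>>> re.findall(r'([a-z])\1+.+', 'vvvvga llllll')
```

['v']

`\1` is not a pattern — it's the concrete string captured by group 1, re-applied verbatim.
One capturing group, so `findall` returns just the captured substring from the one match — 1 in all.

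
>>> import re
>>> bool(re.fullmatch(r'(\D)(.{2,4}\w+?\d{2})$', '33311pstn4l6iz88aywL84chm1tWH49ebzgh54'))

Pattern: a non-digit (captured); then 2 to 4 of any character, then one or more of a word character (lazy), then exactly 2 of a digit (captured); then anchored at the end.
`re.fullmatch` is like wrapping the pattern in `^…$` (in single-line mode).
Here the pattern can't cover the whole string, so the call returns None, and `bool(None)` is False.

False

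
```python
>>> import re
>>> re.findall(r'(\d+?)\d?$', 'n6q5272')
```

['527']

Pattern: one or more of a digit (lazy) (captured); then optionally a digit; then anchored at the end.
With the lazy modifier that quantifier settles for the fewest repetitions that let the rest of the pattern succeed (the atoms after it are unaffected and can still be greedy).
Matches: at [3:7] match '5272', group 1 = '527'.
Because there's exactly one group, `findall` drops the full match and keeps group 1 from the one hit.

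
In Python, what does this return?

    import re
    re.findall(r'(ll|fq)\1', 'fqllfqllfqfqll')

['fq']

After group 1 captures some text, `\1` only succeeds where that same text appears again.
Scanning left to right: at [8:12] match 'fqfq', group 1 = 'fq'.
`findall` collects group 1 from the one match (1 total).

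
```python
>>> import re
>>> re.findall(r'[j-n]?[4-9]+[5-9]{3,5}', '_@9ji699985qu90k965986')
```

['699985', 'k965986']

Pattern: optionally a character in [j-n], then one or more of a character in [4-9]; then 3 to 5 of a character in [5-9].
Scanning left to right: at [5:11] → '699985'; at [15:22] → 'k965986'.
No capturing groups, so `findall` returns the 2 full match strings.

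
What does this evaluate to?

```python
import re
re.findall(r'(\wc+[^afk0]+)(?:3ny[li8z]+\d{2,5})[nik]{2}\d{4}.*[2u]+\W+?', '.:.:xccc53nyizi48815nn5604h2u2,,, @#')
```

['xccc5']

This matches a word character, then one or more of the literal 'c', then one or more of any character except [afk0] (captured); then the literal '3ny', then one or more of one of [li8z], then 2 to 5 of a digit (non-capturing group); then exactly 2 of one of [nik], then exactly 4 of a digit, then zero or more of any character; then one or more of one of [2u], then one or more of a non-word character (lazy).
Scanning left to right: at [4:31] match 'xccc53nyizi48815nn5604h2u2,', group 1 = 'xccc5'.
Because there's exactly one group, `findall` drops the full match and keeps group 1 from the one hit.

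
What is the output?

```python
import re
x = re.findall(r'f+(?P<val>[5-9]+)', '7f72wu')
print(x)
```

This matches one or more of a literal 'f'; then one or more of a character in [5-9] (captured as 'val').
With a single group, `findall` returns only what that group captured — 1 item.

['7']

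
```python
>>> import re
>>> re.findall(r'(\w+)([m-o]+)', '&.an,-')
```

[('a', 'n')]

Pattern: one or more of a word character (captured); then one or more of a character in [m-o] (captured).
Walking the string: at [2:4] match 'an', groups = ('a', 'n').
With 2 capturing groups, `findall` returns a 2-tuple per match.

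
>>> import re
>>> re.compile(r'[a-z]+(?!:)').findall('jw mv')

['jw', 'mv']

`(?!…)`/`(?<!…)` only lets a position through if the neighbouring text does NOT match; no characters are consumed.
Walking the string: at [0:2] → 'jw'; at [3:5] → 'mv'.
With no groups in the pattern, `findall` gives back each whole match — 2 here.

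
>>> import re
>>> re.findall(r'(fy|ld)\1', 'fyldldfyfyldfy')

A backreference is literal: `\1` must see the identical characters the first group matched.
Because there's exactly one group, `findall` drops the full match and keeps group 1 from each hit.

['ld', 'fy']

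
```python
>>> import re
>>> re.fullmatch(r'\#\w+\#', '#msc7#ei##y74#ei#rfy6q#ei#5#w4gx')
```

None

`fullmatch` succeeds only if the pattern covers the string from start to end.
Here the string isn't matched end-to-end, so the call returns None.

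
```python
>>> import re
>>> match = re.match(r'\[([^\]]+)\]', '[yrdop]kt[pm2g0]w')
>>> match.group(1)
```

'yrdop'

`match` is anchored at position 0; if the pattern doesn't fit there, it returns None.
The match spans [0:7] → '[yrdop]'.
Captured: group 1 = 'yrdop'.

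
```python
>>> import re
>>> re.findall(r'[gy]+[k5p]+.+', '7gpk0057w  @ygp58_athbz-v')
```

['gpk0057w  @ygp58_athbz-v']

This matches one or more of one of [gy]; then one or more of one of [k5p]; then one or more of any character.
Since nothing is captured, `findall` lists the 1 matched substring directly.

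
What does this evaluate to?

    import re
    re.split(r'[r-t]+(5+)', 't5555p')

The pattern matches one or more of a character in [r-t]; then one or more of a literal '5' (captured).
Matches to split on: at [0:5] → 't5555'.
Because the pattern has a capturing group, `split` also inserts each captured text between the pieces.

['', '5555', 'p']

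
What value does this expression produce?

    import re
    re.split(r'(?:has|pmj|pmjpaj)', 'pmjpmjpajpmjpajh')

['', '', 'paj', 'pajh']

Alternation isn't longest-match — the leftmost alternative that fits at this position is chosen.
Matches to split on: at [0:3] → 'pmj'; at [3:6] → 'pmj'; at [9:12] → 'pmj'.
`split` removes every match and returns the 4 fragments in between.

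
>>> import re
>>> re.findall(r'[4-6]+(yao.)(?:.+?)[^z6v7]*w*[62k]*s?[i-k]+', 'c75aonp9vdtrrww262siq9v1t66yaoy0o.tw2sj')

['yaoy']

Pattern: one or more of a character in [4-6]; then the literal 'yao', then any character (captured); then one or more of any character (lazy) (non-capturing group); then zero or more of any character except [z6v7], then zero or more of a literal 'w'; then zero or more of one of [62k], then optionally the literal 's', then one or more of a character in [i-k].
Walking the string: at [25:39] match '66yaoy0o.tw2sj', group 1 = 'yaoy'.
With a single group, `findall` returns only what that group captured — 1 item.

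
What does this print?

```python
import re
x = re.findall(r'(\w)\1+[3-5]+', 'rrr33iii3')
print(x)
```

['r', 'i']

`\1` is not a pattern — it's the concrete string captured by group 1, re-applied verbatim.
Scanning left to right: at [0:5] match 'rrr33', group 1 = 'r'; at [5:9] match 'iii3', group 1 = 'i'.
Because there's exactly one group, `findall` drops the full match and keeps group 1 from each hit.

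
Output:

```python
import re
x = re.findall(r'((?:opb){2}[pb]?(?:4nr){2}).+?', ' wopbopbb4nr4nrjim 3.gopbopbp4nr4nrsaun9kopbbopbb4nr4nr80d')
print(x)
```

['opbopbb4nr4nr', 'opbopbp4nr4nr']

The pattern matches the literal 'opb' repeated 2 times, then optionally one of [pb], then the literal '4nr' repeated 2 times (captured); then one or more of any character (lazy).
Because there's exactly one group, `findall` drops the full match and keeps group 1 from each hit.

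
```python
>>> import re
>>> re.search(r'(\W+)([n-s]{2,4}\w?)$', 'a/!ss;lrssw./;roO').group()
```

'./;roO'

The pattern matches one or more of a non-word character (captured); then 2 to 4 of a character in [n-s], then optionally a word character (captured); then anchored at the end.
Unlike `match`, `search` isn't anchored — it looks for the pattern anywhere in the string.
The match spans [11:17] → './;roO'.
Captured: group 1 = './;', group 2 = 'roO'.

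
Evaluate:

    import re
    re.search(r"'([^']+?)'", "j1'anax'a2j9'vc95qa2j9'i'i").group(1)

'anax'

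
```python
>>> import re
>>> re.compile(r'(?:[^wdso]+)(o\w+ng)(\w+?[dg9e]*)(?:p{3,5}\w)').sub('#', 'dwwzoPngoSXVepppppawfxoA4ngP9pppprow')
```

This matches one or more of any character except [wdso] (non-capturing group); then the literal 'o', then one or more of a word character, then the literal 'ng' (captured); then one or more of a word character (lazy), then zero or more of one of [dg9e] (captured); then 3 to 5 of the literal 'p', then a word character (non-capturing group).
Matches: at [3:34] → 'zoPngoSXVepppppawfxoA4ngP9ppppr'.
Every occurrence is swapped for '#'.

'dww#ow'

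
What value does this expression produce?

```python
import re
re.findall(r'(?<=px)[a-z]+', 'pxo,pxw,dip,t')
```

['o', 'w']

The positive lookaround only admits positions where the adjacent text matches; those characters stay outside the span.
Since nothing is captured, `findall` lists the 2 matched substrings directly.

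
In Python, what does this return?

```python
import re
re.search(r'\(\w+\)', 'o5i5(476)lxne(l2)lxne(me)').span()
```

The match spans [4:9] → '(476)'.

(4, 9)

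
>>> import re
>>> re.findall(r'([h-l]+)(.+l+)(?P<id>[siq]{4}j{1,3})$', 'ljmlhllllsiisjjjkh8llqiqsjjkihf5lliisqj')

This matches one or more of a character in [h-l] (captured); then one or more of any character, then one or more of the literal 'l' (captured); then exactly 4 of one of [siq], then 1 to 3 of the literal 'j' (captured as 'id'); then anchored at the end.
Scanning left to right: at [0:39] match 'ljmlhllllsiisjjjkh8llqiqsjjkihf5lliisqj', groups = ('lj', 'mlhllllsiisjjjkh8llqiqsjjkihf5ll', 'iisqj').
3 groups means the one result is a tuple of 3 captured strings — 1 here.

[('lj', 'mlhllllsiisjjjkh8llqiqsjjkihf5ll', 'iisqj')]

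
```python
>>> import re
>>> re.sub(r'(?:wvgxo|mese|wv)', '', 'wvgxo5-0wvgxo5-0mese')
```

'5-05-0'

Branches in `(...|...)` are attempted left-to-right; the first branch that allows the whole pattern to succeed is taken.
Matches: at [0:5] → 'wvgxo'; at [8:13] → 'wvgxo'; at [16:20] → 'mese'.
`sub` substitutes '' at each match site.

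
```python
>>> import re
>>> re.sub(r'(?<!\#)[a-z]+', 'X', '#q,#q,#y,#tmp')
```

'#q,#q,#y,#tX'

`(?!…)`/`(?<!…)` only lets a position through if the neighbouring text does NOT match; no characters are consumed.
Matches: at [11:13] → 'mp'.
`sub` substitutes 'X' at each match site.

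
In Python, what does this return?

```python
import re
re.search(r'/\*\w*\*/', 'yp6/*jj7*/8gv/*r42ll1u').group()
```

'/*jj7*/'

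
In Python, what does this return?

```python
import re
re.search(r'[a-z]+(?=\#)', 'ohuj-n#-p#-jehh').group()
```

Because the assertion is zero-width, the text it checks is not consumed and won't appear in the result.
`re.search` tries every starting position until one works.
The match spans [5:6] → 'n'.

'n'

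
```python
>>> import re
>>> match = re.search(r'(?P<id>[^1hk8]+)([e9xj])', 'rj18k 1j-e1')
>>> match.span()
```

(0, 2)

Pattern: one or more of any character except [1hk8] (captured as 'id'); then one of [e9xj] (captured).
`re.search` scans for the first position where the pattern succeeds.
The match spans [0:2] → 'rj'.
Captured: group 1 = 'r', group 2 = 'j'.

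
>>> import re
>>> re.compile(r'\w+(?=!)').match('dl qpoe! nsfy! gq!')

None

`re.match` won't scan ahead — the pattern has to work from the very first character.
Here the string doesn't start with a match, so the call returns None.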